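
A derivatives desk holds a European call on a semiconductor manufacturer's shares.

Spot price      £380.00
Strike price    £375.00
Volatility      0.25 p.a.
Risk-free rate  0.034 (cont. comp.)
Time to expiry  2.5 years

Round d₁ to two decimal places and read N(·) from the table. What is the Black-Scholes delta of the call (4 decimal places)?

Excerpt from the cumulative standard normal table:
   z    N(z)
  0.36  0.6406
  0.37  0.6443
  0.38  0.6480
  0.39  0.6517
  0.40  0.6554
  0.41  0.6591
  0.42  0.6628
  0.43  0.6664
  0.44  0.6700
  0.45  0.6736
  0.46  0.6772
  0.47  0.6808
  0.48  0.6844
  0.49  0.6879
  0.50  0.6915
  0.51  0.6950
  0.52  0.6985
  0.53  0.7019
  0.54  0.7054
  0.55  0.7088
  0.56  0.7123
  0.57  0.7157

σ√T = 0.25 × 1.5811 = 0.3953
d₁ = [ln(380/375) + (0.034 + 0.25²/2)·2.5] / 0.3953 = [0.0132 + 0.1631] / 0.3953 = 0.4462 → 0.45
N(d₁) = N(0.45) = 0.6736
Δ_call = N(d₁) = 0.6736

0.6736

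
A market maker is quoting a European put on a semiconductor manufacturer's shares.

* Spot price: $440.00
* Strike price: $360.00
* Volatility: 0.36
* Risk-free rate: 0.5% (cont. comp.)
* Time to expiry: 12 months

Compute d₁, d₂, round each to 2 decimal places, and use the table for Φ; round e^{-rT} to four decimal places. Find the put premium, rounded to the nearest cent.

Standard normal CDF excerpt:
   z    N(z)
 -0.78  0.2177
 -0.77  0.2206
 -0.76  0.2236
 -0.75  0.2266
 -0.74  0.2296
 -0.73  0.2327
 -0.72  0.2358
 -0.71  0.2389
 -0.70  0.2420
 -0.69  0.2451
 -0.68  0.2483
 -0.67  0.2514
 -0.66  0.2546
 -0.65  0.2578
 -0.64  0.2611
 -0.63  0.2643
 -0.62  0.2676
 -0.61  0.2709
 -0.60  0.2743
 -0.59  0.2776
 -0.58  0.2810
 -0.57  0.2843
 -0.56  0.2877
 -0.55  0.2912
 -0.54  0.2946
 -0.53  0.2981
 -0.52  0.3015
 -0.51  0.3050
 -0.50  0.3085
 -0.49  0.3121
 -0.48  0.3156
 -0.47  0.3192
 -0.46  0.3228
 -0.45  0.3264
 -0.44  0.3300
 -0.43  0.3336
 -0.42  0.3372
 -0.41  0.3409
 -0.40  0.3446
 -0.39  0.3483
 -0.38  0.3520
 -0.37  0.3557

$25.06

σ√T = 0.36·√1 = 0.3600
d₁ = [ln(440/360) + (0.005 + ½·0.36²)·1] / (σ√T) = (0.2007 + 0.0698) / 0.3600 = 0.7513 ⇒ 0.75
d₂ = 0.7513 − 0.3600 = 0.3913 ⇒ 0.39
e^(−rT) = e^(−0.005·1) = 0.9950
P = 360·0.9950·N(-0.39) − 440·N(-0.75) = 360·0.9950·0.3483 − 440·0.2266 = 124.7611 − 99.7040 = 25.0571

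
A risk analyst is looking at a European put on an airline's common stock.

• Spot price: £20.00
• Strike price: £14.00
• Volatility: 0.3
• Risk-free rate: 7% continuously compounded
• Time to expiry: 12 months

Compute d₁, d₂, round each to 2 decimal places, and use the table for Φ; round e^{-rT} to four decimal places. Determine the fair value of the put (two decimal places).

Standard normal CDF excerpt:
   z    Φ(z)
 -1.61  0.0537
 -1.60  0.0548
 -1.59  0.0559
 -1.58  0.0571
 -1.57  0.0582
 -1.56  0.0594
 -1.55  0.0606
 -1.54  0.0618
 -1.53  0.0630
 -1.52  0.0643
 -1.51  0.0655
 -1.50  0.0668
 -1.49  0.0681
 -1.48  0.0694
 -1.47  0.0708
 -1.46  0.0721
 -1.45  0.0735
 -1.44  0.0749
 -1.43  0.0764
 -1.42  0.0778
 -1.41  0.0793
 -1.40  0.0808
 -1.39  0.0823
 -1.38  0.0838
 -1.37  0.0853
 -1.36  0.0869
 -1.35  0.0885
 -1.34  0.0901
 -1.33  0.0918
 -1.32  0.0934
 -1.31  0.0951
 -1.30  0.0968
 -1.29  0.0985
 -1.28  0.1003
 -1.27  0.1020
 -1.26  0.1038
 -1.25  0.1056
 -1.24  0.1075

£0.17

T = 1;  σ√T = 0.3000
d₁ = [ln(20/14) + (0.07 + 0.3²/2)·1] / 0.3000 = [0.3567 + 0.1150] / 0.3000 = 1.5722 ≈ 1.57
d₂ = d₁ − σ√T = 1.5722 − 0.3000 = 1.2722 ≈ 1.27
e^(−rT) = e^(−0.07·1) = 0.9324
N(−d₂) = N(-1.27) = 0.1020;  N(−d₁) = N(-1.57) = 0.0582
P = 14·0.9324·0.1020 − 20·0.0582 = 1.3315 − 1.1640 = 0.1675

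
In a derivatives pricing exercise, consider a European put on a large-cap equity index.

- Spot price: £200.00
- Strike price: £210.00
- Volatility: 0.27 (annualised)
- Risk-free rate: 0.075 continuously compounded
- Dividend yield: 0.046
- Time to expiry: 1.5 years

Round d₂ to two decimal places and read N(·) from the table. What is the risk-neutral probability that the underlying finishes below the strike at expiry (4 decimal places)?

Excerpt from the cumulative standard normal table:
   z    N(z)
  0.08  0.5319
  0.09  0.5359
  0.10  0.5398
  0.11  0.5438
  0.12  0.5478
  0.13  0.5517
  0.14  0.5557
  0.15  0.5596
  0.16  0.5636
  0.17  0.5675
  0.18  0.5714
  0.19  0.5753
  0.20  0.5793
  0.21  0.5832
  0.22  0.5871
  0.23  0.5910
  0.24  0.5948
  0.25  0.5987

0.5714

T = 1.5;  σ√T = 0.3307
ln(S/K) + (r − q + σ²/2)T = ln(200/210) + (0.075 − 0.046 + 0.27²/2)·1.5 = -0.0488 + 0.0982 = 0.0494
d₁ = 0.0494 / 0.3307 = 0.1493 → 0.15
d₂ = d₁ − σ√T = 0.1493 − 0.3307 = -0.1813 → -0.18
Risk-neutral Pr[S_T < K] = N(−d₂) = N(0.18) = 0.5714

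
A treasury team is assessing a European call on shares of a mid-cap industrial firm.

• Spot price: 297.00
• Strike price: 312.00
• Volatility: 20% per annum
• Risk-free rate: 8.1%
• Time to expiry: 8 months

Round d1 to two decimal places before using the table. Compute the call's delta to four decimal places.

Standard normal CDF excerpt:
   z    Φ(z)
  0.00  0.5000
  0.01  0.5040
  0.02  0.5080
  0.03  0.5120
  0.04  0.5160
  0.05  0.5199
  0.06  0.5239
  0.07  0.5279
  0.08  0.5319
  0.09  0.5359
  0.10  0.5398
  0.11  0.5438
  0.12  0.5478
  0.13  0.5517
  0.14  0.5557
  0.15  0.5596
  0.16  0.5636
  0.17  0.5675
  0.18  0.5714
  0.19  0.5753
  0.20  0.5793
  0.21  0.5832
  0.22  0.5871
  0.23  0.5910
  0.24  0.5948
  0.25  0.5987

T = 0.6667;  σ√T = 0.1633
ln(S/K) + (r + σ²/2)T = ln(297/312) + (0.081 + 0.2²/2)·0.6667 = -0.0493 + 0.0673 = 0.0181
d₁ = 0.0181 / 0.1633 = 0.1106 ≈ 0.11
N(d₁) = N(0.11) = 0.5438
Δ_call = N(d₁) = 0.5438

0.5438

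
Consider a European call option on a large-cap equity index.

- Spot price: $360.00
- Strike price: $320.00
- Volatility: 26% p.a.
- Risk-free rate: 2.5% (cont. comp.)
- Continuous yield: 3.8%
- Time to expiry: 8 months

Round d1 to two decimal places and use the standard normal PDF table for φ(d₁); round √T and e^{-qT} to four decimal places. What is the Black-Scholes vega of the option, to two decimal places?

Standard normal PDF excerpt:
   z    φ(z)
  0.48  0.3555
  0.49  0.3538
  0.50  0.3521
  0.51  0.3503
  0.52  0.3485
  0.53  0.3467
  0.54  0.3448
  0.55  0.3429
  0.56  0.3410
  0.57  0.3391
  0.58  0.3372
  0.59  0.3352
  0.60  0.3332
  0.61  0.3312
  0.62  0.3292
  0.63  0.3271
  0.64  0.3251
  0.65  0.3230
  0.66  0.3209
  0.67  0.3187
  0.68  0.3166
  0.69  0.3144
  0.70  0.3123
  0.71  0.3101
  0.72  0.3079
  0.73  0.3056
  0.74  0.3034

T = 0.6667;  σ√T = 0.2123
d₁ = [ln(360/320) + (0.025 − 0.038 + ½·0.26²)·0.6667] / (σ√T) = (0.1178 + 0.0139) / 0.2123 = 0.6201 → 0.62
√T = √0.6667 = 0.8165
φ(d₁) = φ(0.62) = 0.3292
exp(−qT) = exp(−0.038·0.6667) = 0.9750
vega = S·exp(−qT)·φ(d₁)·√T = 360·0.9750·0.3292·0.8165 = 94.3459

94.35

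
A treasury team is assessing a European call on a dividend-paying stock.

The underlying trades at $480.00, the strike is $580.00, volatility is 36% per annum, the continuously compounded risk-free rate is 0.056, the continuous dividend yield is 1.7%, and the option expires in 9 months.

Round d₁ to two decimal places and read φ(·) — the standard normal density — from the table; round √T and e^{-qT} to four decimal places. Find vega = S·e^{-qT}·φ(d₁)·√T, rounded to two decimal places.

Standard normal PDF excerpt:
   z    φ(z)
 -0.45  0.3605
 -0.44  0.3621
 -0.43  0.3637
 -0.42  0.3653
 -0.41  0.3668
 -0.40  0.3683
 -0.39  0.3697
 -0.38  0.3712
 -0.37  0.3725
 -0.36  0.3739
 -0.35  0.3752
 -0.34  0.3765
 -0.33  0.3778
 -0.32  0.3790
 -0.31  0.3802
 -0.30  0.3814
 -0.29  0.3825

153.45

σ√T = 0.36 × 0.8660 = 0.3118
ln(S/K) + (r − q + σ²/2)T = ln(480/580) + (0.056 − 0.017 + 0.36²/2)·0.75 = -0.1892 + 0.0779 = -0.1114
d₁ = -0.1114 / 0.3118 = -0.3573 ⇒ -0.36
√T = √0.75 = 0.8660
φ(d₁) = φ(-0.36) = 0.3739
e^(−qT) = e^(−0.017·0.75) = 0.9873
vega = S·e^(−qT)·φ(d₁)·√T = 480·0.9873·0.3739·0.8660 = 153.4489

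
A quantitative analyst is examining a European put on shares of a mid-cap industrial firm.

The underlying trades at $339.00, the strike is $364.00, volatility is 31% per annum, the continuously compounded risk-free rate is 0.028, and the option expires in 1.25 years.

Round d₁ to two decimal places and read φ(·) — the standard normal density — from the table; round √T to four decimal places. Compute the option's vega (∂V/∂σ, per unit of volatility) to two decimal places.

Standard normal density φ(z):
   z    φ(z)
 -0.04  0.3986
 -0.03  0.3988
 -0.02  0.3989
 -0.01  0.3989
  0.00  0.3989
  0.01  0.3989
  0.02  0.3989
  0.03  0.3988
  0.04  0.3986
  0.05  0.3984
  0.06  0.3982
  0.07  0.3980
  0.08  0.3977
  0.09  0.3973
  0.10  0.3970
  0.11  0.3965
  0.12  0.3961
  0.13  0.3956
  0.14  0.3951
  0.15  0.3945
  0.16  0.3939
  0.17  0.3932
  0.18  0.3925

σ√T = 0.31 × 1.1180 = 0.3466
ln(S/K) + (r + σ²/2)T = ln(339/364) + (0.028 + 0.31²/2)·1.25 = -0.0712 + 0.0951 = 0.0239
d₁ = 0.0239 / 0.3466 = 0.0690 ⇒ 0.07
√T = √1.25 = 1.1180
φ(d₁) = φ(0.07) = 0.3980
vega = S·φ(d₁)·√T = 339·0.3980·1.1180 = 150.8428
(The call has the same vega.)

150.84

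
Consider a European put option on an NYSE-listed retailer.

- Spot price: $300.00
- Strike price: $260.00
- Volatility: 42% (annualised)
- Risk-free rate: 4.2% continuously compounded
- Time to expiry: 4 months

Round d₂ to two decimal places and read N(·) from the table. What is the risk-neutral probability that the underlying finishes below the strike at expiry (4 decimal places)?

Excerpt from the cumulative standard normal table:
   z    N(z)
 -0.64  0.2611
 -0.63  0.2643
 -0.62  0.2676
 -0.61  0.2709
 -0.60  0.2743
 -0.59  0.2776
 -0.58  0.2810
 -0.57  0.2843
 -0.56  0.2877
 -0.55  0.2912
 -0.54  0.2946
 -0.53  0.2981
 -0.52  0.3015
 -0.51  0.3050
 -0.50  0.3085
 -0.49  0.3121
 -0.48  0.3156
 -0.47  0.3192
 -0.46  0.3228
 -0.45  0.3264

T = 0.3333;  σ√T = 0.2425
ln(S/K) + (r + σ²/2)T = ln(300/260) + (0.042 + 0.42²/2)·0.3333 = 0.1431 + 0.0434 = 0.1865
d₁ = 0.1865 / 0.2425 = 0.7691 ⇒ 0.77
d₂ = d₁ − σ√T = 0.7691 − 0.2425 = 0.5266 ⇒ 0.53
Risk-neutral Pr[S_T < K] = N(−d₂) = N(-0.53) = 0.2981

0.2981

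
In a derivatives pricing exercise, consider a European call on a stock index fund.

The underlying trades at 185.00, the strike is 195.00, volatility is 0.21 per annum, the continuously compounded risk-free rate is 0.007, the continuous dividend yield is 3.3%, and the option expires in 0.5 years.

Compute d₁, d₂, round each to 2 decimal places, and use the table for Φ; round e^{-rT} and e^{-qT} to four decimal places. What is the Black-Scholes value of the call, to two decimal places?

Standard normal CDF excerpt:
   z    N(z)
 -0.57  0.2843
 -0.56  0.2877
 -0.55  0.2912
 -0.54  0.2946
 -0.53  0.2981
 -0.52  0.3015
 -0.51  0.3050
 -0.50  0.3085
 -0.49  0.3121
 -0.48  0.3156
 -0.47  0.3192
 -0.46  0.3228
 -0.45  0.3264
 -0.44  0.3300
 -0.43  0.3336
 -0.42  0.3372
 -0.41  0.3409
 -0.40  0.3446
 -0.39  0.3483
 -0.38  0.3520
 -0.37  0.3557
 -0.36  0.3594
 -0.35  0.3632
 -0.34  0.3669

6.14

σ√T = 0.21·√0.5 = 0.1485
ln(S/K) + (r − q + σ²/2)T = ln(185/195) + (0.007 − 0.033 + 0.21²/2)·0.5 = -0.0526 − 0.0020 = -0.0546
d₁ = -0.0546 / 0.1485 = -0.3678 → -0.37
d₂ = d₁ − σ√T = -0.3678 − 0.1485 = -0.5163 → -0.52
e^(−qT) = e^(−0.033·0.5) = 0.9836;  e^(−rT) = e^(−0.007·0.5) = 0.9965
C = 185·0.9836·N(-0.37) − 195·0.9965·N(-0.52) = 185·0.9836·0.3557 − 195·0.9965·0.3015 = 64.7253 − 58.5867 = 6.1386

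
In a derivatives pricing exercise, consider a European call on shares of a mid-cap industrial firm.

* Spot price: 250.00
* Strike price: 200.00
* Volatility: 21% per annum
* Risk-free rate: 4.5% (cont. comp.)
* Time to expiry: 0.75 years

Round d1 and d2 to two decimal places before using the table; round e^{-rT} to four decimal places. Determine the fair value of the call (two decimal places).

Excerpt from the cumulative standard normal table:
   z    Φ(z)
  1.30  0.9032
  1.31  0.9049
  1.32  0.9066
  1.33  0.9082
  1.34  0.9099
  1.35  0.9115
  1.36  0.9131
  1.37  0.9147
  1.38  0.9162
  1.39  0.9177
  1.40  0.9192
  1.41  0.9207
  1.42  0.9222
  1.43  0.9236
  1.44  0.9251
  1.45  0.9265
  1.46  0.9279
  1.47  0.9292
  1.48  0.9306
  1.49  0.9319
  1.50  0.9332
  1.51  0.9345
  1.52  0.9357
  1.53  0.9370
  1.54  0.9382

T = 0.75;  σ√T = 0.1819
ln(S/K) + (r + σ²/2)T = ln(250/200) + (0.045 + 0.21²/2)·0.75 = 0.2231 + 0.0503 = 0.2734
d₁ = 0.2734 / 0.1819 = 1.5035 ≈ 1.50
d₂ = d₁ − σ√T = 1.5035 − 0.1819 = 1.3216 ≈ 1.32
exp(−rT) = exp(−0.045·0.75) = 0.9668
N(d₁) = N(1.50) = 0.9332;  N(d₂) = N(1.32) = 0.9066
C = 250·0.9332 − 200·0.9668·0.9066 = 233.3000 − 175.3002 = 57.9998

58.00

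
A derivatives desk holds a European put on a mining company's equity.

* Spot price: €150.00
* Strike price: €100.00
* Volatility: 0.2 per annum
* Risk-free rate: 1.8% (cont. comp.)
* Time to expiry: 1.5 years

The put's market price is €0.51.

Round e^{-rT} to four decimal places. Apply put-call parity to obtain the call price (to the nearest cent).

€53.17

e^(−rT) = e^(−0.018·1.5) = 0.9734
Put-call parity: C − P = S − K·e^(−rT) = 150 − 100·0.9734 = 150 − 97.3400 = 52.6600
C = P + (C − P) = 0.51 + (52.6600) = 53.1700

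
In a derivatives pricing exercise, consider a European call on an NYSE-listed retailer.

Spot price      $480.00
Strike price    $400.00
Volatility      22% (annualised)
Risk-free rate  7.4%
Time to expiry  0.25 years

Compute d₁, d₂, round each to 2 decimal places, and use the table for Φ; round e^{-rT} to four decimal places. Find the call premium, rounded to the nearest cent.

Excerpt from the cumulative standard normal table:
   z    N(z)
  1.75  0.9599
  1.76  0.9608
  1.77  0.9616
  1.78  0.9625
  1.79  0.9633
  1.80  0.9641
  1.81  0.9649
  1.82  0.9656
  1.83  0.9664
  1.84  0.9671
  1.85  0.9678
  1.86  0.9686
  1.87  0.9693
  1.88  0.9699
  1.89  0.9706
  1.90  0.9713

$87.95

σ√T = 0.22 × 0.5000 = 0.1100
ln(S/K) + (r + σ²/2)T = ln(480/400) + (0.074 + 0.22²/2)·0.25 = 0.1823 + 0.0245 = 0.2069
d₁ = 0.2069 / 0.1100 = 1.8807 which rounds to 1.88
d₂ = d₁ − σ√T = 1.8807 − 0.1100 = 1.7707 which rounds to 1.77
exp(−rT) = exp(−0.074·0.25) = 0.9817
C = 480·N(1.88) − 400·0.9817·N(1.77) = 480·0.9699 − 400·0.9817·0.9616 = 465.5520 − 377.6011 = 87.9509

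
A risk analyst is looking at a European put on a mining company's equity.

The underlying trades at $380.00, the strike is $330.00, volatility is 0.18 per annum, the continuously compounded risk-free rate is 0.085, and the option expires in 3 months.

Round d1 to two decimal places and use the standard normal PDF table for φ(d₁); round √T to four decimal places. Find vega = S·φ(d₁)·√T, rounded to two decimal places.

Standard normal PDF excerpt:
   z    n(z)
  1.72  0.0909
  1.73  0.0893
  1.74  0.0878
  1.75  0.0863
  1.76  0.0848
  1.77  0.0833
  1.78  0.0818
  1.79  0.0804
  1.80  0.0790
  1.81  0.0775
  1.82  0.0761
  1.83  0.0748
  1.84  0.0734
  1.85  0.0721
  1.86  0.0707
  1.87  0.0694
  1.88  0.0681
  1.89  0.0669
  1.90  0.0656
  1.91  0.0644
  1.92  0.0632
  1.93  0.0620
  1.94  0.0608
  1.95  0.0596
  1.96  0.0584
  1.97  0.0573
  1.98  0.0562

σ√T = 0.18 × 0.5000 = 0.0900
ln(S/K) + (r + σ²/2)T = ln(380/330) + (0.085 + 0.18²/2)·0.25 = 0.1411 + 0.0253 = 0.1664
d₁ = 0.1664 / 0.0900 = 1.8487 ≈ 1.85
√T = √0.25 = 0.5000
φ(d₁) = φ(1.85) = 0.0721
vega = S·φ(d₁)·√T = 380·0.0721·0.5000 = 13.6990

13.70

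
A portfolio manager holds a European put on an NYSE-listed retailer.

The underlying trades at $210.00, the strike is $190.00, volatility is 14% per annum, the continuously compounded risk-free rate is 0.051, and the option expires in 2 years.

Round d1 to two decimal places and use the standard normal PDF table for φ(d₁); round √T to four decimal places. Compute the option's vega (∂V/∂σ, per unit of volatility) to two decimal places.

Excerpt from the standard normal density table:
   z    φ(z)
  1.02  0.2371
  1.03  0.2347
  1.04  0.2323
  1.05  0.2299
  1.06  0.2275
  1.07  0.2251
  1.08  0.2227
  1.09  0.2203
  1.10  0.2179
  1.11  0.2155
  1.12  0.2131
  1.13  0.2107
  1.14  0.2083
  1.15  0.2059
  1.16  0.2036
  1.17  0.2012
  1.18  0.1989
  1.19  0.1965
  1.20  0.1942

T = 2;  σ√T = 0.1980
d₁ = [ln(210/190) + (0.051 + 0.14²/2)·2] / 0.1980 = [0.1001 + 0.1216] / 0.1980 = 1.1197 ⇒ 1.12
√T = √2 = 1.4142
φ(d₁) = φ(1.12) = 0.2131
vega = S·φ(d₁)·√T = 210·0.2131·1.4142 = 63.2869
(Vega is the same for a European call and put with the same parameters.)

63.29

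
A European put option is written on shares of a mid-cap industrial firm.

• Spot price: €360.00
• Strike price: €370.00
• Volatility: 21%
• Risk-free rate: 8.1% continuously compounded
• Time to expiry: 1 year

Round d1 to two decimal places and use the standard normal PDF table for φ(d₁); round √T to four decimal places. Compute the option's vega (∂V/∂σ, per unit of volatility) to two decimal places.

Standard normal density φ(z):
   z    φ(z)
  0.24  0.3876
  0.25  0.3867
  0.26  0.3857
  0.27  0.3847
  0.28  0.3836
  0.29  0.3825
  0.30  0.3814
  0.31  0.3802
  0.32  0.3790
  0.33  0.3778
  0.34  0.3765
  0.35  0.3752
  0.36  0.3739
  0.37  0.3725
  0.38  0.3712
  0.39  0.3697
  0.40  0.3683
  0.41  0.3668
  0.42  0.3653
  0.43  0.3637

134.60

T = 1;  σ√T = 0.2100
d₁ = [ln(360/370) + (0.081 + 0.21²/2)·1] / 0.2100 = [-0.0274 + 0.1031] / 0.2100 = 0.3602 ≈ 0.36
√T = √1 = 1.0000
φ(d₁) = φ(0.36) = 0.3739
vega = S·φ(d₁)·√T = 360·0.3739·1.0000 = 134.6040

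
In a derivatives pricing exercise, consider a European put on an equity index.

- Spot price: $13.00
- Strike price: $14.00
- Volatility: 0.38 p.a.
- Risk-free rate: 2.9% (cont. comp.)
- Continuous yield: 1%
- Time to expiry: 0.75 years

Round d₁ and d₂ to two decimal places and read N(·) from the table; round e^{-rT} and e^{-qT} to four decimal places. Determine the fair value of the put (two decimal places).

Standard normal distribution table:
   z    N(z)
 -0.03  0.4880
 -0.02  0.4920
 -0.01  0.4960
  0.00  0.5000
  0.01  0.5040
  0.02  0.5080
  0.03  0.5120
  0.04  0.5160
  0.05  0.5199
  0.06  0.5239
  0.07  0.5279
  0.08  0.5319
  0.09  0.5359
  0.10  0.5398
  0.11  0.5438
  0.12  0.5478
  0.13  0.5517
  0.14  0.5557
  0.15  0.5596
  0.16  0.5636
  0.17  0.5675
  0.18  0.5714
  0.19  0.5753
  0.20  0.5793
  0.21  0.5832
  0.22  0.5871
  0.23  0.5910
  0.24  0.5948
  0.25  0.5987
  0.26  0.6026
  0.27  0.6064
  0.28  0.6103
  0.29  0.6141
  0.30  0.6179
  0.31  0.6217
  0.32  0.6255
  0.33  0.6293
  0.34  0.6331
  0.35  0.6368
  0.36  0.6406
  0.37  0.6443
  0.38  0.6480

$2.17

T = 0.75;  σ√T = 0.3291
d₁ = [ln(13/14) + (0.029 − 0.01 + 0.38²/2)·0.75] / 0.3291 = [-0.0741 + 0.0684] / 0.3291 = -0.0173 ⇒ -0.02
d₂ = d₁ − σ√T = -0.0173 − 0.3291 = -0.3464 ⇒ -0.35
exp(−qT) = exp(−0.01·0.75) = 0.9925;  exp(−rT) = exp(−0.029·0.75) = 0.9785
P = 14·0.9785·N(0.35) − 13·0.9925·N(0.02) = 14·0.9785·0.6368 − 13·0.9925·0.5080 = 8.7235 − 6.5545 = 2.1691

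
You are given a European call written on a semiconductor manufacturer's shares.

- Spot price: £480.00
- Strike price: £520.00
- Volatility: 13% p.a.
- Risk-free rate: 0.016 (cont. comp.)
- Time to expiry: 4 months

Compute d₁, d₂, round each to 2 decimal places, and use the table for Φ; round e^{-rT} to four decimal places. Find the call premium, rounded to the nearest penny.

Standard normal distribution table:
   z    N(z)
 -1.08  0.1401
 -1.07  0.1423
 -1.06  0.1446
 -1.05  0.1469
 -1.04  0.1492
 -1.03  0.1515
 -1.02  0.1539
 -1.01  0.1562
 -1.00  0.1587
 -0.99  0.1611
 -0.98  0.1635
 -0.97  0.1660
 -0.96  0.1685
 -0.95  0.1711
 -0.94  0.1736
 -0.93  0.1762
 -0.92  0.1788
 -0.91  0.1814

T = 0.3333;  σ√T = 0.0751
d₁ = [ln(480/520) + (0.016 + 0.13²/2)·0.3333] / 0.0751 = [-0.0800 + 0.0081] / 0.0751 = -0.9579 ≈ -0.96
d₂ = d₁ − σ√T = -0.9579 − 0.0751 = -1.0329 ≈ -1.03
e^(−rT) = e^(−0.016·0.3333) = 0.9947
C = 480·N(-0.96) − 520·0.9947·N(-1.03) = 480·0.1685 − 520·0.9947·0.1515 = 80.8800 − 78.3625 = 2.5175

£2.52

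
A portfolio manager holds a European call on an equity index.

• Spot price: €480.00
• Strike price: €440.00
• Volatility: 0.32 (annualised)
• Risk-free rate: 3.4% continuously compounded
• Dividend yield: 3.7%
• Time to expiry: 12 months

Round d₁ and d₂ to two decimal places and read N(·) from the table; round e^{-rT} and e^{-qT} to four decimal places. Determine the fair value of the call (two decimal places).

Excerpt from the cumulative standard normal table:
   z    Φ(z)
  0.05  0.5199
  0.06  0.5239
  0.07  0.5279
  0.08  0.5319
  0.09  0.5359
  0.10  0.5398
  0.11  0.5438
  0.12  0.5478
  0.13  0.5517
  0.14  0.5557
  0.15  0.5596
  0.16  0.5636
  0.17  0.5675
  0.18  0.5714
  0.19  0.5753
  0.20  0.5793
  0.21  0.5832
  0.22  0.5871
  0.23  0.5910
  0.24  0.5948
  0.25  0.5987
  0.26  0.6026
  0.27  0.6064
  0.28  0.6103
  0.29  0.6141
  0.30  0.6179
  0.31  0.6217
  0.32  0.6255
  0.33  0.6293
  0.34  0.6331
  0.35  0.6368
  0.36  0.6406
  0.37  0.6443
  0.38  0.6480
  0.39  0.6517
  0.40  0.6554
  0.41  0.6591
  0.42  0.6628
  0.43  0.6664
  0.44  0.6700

€77.02

T = 1;  σ√T = 0.3200
d₁ = [ln(480/440) + (0.034 − 0.037 + 0.32²/2)·1] / 0.3200 = [0.0870 + 0.0482] / 0.3200 = 0.4225 → 0.42
d₂ = d₁ − σ√T = 0.4225 − 0.3200 = 0.1025 → 0.10
exp(−qT) = exp(−0.037·1) = 0.9637;  exp(−rT) = exp(−0.034·1) = 0.9666
C = 480·0.9637·N(0.42) − 440·0.9666·N(0.10) = 480·0.9637·0.6628 − 440·0.9666·0.5398 = 306.5954 − 229.5791 = 77.0163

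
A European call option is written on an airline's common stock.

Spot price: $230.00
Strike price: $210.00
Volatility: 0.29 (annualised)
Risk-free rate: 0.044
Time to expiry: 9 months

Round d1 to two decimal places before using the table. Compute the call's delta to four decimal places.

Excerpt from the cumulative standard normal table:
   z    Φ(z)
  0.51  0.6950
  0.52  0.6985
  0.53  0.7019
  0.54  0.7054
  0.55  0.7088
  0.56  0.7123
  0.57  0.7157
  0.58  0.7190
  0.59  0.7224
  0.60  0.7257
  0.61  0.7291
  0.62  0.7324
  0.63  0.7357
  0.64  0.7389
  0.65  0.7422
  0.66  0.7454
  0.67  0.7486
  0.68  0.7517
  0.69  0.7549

0.7324

σ√T = 0.29·√0.75 = 0.2511
ln(S/K) + (r + σ²/2)T = ln(230/210) + (0.044 + 0.29²/2)·0.75 = 0.0910 + 0.0645 = 0.1555
d₁ = 0.1555 / 0.2511 = 0.6192 ≈ 0.62
N(d₁) = N(0.62) = 0.7324
Δ_call = N(d₁) = 0.7324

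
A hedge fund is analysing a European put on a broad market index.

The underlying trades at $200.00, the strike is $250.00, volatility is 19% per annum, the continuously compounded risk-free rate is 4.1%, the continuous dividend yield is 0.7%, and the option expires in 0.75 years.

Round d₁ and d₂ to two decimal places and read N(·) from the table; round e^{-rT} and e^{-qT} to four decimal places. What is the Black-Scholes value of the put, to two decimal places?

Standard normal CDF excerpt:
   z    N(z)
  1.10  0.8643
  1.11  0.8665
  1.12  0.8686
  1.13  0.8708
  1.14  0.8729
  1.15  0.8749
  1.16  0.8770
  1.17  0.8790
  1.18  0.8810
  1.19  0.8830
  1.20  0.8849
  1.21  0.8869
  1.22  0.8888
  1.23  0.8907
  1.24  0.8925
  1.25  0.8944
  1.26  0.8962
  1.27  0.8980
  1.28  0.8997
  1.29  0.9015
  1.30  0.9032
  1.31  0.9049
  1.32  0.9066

T = 0.75;  σ√T = 0.1645
d₁ = [ln(200/250) + (0.041 − 0.007 + 0.19²/2)·0.75] / 0.1645 = [-0.2231 + 0.0390] / 0.1645 = -1.1189 which rounds to -1.12
d₂ = d₁ − σ√T = -1.1189 − 0.1645 = -1.2834 which rounds to -1.28
exp(−qT) = exp(−0.007·0.75) = 0.9948;  exp(−rT) = exp(−0.041·0.75) = 0.9697
N(−d₂) = N(1.28) = 0.8997;  N(−d₁) = N(1.12) = 0.8686
P = 250·0.9697·0.8997 − 200·0.9948·0.8686 = 218.1098 − 172.8167 = 45.2931

$45.29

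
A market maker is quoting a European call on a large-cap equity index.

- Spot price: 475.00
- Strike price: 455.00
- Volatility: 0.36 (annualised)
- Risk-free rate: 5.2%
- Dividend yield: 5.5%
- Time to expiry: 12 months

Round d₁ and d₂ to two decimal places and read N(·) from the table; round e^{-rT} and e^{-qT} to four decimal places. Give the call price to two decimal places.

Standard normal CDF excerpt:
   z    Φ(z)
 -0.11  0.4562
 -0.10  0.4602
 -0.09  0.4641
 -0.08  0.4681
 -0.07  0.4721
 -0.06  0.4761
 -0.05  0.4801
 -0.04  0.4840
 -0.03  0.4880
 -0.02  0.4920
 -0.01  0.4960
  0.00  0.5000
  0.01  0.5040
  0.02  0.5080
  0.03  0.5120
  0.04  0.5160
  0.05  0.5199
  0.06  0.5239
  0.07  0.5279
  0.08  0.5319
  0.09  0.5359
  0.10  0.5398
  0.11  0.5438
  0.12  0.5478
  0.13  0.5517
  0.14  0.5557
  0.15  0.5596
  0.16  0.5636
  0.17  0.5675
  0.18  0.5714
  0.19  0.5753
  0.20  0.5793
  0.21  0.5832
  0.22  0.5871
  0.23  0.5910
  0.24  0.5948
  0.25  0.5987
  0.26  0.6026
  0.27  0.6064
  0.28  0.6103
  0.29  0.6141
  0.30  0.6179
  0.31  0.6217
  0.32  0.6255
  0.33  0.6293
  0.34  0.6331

σ√T = 0.36 × 1.0000 = 0.3600
d₁ = [ln(475/455) + (0.052 − 0.055 + 0.36²/2)·1] / 0.3600 = [0.0430 + 0.0618] / 0.3600 = 0.2912 which rounds to 0.29
d₂ = d₁ − σ√T = 0.2912 − 0.3600 = -0.0688 which rounds to -0.07
exp(−qT) = exp(−0.055·1) = 0.9465;  exp(−rT) = exp(−0.052·1) = 0.9493
N(d₁) = N(0.29) = 0.6141;  N(d₂) = N(-0.07) = 0.4721
C = 475·0.9465·0.6141 − 455·0.9493·0.4721 = 276.0917 − 203.9149 = 72.1768

72.18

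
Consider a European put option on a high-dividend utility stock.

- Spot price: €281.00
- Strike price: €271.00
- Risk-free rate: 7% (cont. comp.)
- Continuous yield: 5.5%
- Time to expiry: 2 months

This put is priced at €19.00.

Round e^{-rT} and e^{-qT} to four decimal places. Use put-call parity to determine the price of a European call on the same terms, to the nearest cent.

exp(−qT) = exp(−0.055·0.1667) = 0.9909;  exp(−rT) = exp(−0.07·0.1667) = 0.9884
Put-call parity: C − P = S·e^(−qT) − K·e^(−rT) = 281·0.9909 − 271·0.9884 = 278.4429 − 267.8564 = 10.5865
C = P + (C − P) = 19.00 + (10.5865) = 29.5865

€29.59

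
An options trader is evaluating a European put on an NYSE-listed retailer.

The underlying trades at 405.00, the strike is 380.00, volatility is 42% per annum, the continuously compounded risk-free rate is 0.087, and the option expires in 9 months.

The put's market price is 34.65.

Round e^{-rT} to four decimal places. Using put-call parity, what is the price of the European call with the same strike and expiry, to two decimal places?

83.67

exp(−rT) = exp(−0.087·0.75) = 0.9368
Put-call parity: C − P = S − K·e^(−rT) = 405 − 380·0.9368 = 405 − 355.9840 = 49.0160
C = P + (C − P) = 34.65 + (49.0160) = 83.6660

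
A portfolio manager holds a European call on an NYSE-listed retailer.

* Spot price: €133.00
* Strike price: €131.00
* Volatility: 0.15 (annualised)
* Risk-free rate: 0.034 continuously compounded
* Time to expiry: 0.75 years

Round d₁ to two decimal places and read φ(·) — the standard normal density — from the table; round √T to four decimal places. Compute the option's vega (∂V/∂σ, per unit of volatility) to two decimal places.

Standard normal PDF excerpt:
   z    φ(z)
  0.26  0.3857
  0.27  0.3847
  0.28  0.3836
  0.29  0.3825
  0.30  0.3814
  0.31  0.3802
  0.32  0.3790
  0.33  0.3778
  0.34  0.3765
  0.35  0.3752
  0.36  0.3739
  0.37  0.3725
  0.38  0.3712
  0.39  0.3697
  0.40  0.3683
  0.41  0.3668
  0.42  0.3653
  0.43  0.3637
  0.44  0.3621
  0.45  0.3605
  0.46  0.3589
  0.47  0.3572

T = 0.75;  σ√T = 0.1299
d₁ = [ln(133/131) + (0.034 + 0.15²/2)·0.75] / 0.1299 = [0.0152 + 0.0339] / 0.1299 = 0.3779 ⇒ 0.38
√T = √0.75 = 0.8660
φ(d₁) = φ(0.38) = 0.3712
vega = S·φ(d₁)·√T = 133·0.3712·0.8660 = 42.7541

42.75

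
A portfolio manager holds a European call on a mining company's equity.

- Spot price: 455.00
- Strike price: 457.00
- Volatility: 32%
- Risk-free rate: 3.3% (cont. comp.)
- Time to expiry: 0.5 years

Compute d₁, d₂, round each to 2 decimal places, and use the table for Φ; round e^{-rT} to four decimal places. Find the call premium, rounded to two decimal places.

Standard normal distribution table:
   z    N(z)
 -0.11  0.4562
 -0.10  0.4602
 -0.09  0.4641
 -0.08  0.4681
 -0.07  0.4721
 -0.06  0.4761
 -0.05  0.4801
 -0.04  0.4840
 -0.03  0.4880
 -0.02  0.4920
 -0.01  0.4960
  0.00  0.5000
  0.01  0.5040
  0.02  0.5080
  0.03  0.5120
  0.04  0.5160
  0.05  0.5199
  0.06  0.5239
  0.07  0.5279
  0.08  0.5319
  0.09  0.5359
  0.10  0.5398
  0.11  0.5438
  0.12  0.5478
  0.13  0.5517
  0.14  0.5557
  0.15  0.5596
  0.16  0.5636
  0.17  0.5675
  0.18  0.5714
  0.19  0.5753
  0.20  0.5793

σ√T = 0.32·√0.5 = 0.2263
ln(S/K) + (r + σ²/2)T = ln(455/457) + (0.033 + 0.32²/2)·0.5 = -0.0044 + 0.0421 = 0.0377
d₁ = 0.0377 / 0.2263 = 0.1667 ⇒ 0.17
d₂ = d₁ − σ√T = 0.1667 − 0.2263 = -0.0596 ⇒ -0.06
e^(−rT) = e^(−0.033·0.5) = 0.9836
C = 455·N(0.17) − 457·0.9836·N(-0.06) = 455·0.5675 − 457·0.9836·0.4761 = 258.2125 − 214.0094 = 44.2031

44.20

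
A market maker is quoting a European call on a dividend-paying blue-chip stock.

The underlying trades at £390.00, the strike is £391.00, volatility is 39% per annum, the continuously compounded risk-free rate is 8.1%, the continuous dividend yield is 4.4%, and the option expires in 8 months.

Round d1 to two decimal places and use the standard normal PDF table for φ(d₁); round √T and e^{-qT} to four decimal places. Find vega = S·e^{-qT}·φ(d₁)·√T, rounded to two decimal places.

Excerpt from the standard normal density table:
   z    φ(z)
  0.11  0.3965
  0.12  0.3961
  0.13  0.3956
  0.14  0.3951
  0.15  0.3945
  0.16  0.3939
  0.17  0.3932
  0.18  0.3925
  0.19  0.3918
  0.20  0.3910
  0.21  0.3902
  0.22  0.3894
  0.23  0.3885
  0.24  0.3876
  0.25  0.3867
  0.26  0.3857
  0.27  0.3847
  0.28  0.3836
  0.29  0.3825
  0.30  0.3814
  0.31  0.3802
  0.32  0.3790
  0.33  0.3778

120.14

σ√T = 0.39 × 0.8165 = 0.3184
d₁ = [ln(390/391) + (0.081 − 0.044 + ½·0.39²)·0.6667] / (σ√T) = (-0.0026 + 0.0754) / 0.3184 = 0.2286 which rounds to 0.23
√T = √0.6667 = 0.8165
φ(d₁) = φ(0.23) = 0.3885
exp(−qT) = exp(−0.044·0.6667) = 0.9711
vega = S·exp(−qT)·φ(d₁)·√T = 390·0.9711·0.3885·0.8165 = 120.1367
(Vega is the same for a European call and put with the same parameters.)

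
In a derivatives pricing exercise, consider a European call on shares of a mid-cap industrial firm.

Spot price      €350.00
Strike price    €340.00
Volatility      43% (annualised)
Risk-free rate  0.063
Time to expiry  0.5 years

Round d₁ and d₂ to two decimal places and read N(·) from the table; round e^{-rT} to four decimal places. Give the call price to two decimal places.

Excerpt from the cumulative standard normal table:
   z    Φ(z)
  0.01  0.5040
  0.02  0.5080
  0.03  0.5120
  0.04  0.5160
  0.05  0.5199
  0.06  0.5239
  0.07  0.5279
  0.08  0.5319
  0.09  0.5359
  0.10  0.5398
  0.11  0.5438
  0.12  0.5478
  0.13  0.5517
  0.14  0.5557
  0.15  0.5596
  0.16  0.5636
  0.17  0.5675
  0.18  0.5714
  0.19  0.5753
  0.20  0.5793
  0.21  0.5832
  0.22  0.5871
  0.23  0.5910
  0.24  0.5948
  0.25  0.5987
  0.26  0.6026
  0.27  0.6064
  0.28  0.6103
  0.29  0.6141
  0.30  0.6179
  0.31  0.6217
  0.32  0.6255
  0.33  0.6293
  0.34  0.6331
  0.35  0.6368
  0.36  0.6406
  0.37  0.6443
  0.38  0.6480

T = 0.5;  σ√T = 0.3041
d₁ = [ln(350/340) + (0.063 + ½·0.43²)·0.5] / (σ√T) = (0.0290 + 0.0777) / 0.3041 = 0.3510 ⇒ 0.35
d₂ = 0.3510 − 0.3041 = 0.0469 ⇒ 0.05
e^(−rT) = e^(−0.063·0.5) = 0.9690
N(d₁) = N(0.35) = 0.6368;  N(d₂) = N(0.05) = 0.5199
C = 350·0.6368 − 340·0.9690·0.5199 = 222.8800 − 171.2863 = 51.5937

€51.59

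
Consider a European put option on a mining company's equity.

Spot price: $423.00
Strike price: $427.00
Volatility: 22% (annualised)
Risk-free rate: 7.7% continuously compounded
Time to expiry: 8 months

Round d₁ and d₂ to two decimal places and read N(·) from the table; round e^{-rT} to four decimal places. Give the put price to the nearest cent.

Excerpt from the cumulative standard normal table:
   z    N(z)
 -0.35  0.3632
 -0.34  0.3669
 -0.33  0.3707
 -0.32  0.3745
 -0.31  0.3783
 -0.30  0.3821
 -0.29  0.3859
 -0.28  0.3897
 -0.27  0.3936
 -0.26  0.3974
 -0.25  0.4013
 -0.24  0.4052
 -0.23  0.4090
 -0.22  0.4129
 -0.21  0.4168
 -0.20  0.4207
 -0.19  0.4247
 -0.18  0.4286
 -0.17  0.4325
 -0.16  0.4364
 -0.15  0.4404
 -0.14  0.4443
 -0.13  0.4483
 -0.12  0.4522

σ√T = 0.22·√0.6667 = 0.1796
ln(S/K) + (r + σ²/2)T = ln(423/427) + (0.077 + 0.22²/2)·0.6667 = -0.0094 + 0.0675 = 0.0581
d₁ = 0.0581 / 0.1796 = 0.3232 which rounds to 0.32
d₂ = d₁ − σ√T = 0.3232 − 0.1796 = 0.1436 which rounds to 0.14
e^(−rT) = e^(−0.077·0.6667) = 0.9500
N(−d₂) = N(-0.14) = 0.4443;  N(−d₁) = N(-0.32) = 0.3745
P = 427·0.9500·0.4443 − 423·0.3745 = 180.2303 − 158.4135 = 21.8168

$21.82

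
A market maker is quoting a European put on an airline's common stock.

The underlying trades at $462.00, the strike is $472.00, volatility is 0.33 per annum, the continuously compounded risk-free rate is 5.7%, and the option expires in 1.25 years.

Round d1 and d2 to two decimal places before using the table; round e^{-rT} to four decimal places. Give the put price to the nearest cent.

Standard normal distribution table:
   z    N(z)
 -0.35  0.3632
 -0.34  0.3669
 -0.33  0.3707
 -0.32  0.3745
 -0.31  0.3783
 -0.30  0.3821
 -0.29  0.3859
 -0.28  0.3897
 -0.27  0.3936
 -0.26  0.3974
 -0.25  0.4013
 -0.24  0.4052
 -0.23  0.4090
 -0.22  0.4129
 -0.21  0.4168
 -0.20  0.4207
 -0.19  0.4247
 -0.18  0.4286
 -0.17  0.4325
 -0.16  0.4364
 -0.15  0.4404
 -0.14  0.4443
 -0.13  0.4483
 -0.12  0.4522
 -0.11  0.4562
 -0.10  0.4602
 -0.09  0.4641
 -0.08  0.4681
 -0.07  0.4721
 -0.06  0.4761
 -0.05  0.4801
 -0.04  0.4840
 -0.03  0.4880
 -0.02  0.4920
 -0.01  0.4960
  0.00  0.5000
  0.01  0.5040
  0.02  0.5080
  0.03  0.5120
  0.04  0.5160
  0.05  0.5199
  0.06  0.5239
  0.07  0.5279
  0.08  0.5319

$55.49

T = 1.25;  σ√T = 0.3690
d₁ = [ln(462/472) + (0.057 + ½·0.33²)·1.25] / (σ√T) = (-0.0214 + 0.1393) / 0.3690 = 0.3196 → 0.32
d₂ = 0.3196 − 0.3690 = -0.0494 → -0.05
e^(−rT) = e^(−0.057·1.25) = 0.9312
N(−d₂) = N(0.05) = 0.5199;  N(−d₁) = N(-0.32) = 0.3745
P = 472·0.9312·0.5199 − 462·0.3745 = 228.5098 − 173.0190 = 55.4908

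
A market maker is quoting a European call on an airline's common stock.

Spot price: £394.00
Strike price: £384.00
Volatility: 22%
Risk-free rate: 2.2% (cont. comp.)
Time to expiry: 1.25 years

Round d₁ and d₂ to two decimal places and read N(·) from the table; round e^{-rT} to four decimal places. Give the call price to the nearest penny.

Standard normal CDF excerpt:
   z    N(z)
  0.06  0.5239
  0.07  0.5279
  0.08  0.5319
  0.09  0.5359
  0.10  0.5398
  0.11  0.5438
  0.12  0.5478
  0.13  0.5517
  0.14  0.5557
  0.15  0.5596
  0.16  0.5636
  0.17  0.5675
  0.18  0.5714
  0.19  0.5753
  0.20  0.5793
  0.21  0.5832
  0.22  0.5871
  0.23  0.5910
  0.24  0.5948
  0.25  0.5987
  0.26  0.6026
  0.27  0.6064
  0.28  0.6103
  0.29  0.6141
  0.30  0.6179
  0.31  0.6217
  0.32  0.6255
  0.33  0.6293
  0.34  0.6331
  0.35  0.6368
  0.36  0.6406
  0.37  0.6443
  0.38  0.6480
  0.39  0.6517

σ√T = 0.22·√1.25 = 0.2460
d₁ = [ln(394/384) + (0.022 + 0.22²/2)·1.25] / 0.2460 = [0.0257 + 0.0577] / 0.2460 = 0.3393 ≈ 0.34
d₂ = d₁ − σ√T = 0.3393 − 0.2460 = 0.0933 ≈ 0.09
exp(−rT) = exp(−0.022·1.25) = 0.9729
N(d₁) = N(0.34) = 0.6331;  N(d₂) = N(0.09) = 0.5359
C = 394·0.6331 − 384·0.9729·0.5359 = 249.4414 − 200.2088 = 49.2326

£49.23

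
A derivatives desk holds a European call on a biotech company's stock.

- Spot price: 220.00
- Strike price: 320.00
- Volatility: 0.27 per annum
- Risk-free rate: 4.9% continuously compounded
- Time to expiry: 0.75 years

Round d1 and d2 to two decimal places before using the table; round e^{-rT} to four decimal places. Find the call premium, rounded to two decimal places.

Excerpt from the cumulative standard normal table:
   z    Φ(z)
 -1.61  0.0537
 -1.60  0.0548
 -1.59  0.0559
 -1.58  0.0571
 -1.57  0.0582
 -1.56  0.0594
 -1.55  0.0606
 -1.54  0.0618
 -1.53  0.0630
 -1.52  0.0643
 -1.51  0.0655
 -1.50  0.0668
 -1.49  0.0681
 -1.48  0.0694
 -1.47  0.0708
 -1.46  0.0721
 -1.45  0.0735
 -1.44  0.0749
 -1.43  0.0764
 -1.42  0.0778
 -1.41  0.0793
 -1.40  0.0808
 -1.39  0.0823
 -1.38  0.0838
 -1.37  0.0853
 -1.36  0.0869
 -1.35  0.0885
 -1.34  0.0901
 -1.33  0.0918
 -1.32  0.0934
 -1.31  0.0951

σ√T = 0.27 × 0.8660 = 0.2338
d₁ = [ln(220/320) + (0.049 + ½·0.27²)·0.75] / (σ√T) = (-0.3747 + 0.0641) / 0.2338 = -1.3284 ⇒ -1.33
d₂ = -1.3284 − 0.2338 = -1.5622 ⇒ -1.56
e^(−rT) = e^(−0.049·0.75) = 0.9639
N(d₁) = N(-1.33) = 0.0918;  N(d₂) = N(-1.56) = 0.0594
C = 220·0.0918 − 320·0.9639·0.0594 = 20.1960 − 18.3218 = 1.8742

1.87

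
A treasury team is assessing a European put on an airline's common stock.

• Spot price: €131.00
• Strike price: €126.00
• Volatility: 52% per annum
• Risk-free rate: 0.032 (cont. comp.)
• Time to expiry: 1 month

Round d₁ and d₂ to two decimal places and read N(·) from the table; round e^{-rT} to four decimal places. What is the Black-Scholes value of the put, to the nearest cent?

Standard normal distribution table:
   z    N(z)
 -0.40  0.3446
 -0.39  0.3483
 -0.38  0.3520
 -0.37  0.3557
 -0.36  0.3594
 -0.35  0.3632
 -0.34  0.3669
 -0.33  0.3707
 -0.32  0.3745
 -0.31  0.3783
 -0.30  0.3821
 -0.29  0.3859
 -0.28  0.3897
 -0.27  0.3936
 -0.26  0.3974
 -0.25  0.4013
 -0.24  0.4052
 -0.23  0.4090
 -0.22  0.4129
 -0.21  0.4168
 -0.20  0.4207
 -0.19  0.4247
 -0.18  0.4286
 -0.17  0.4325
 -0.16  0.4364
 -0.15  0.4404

€5.29

σ√T = 0.52 × 0.2887 = 0.1501
d₁ = [ln(131/126) + (0.032 + 0.52²/2)·0.08333] / 0.1501 = [0.0389 + 0.0139] / 0.1501 = 0.3521 ⇒ 0.35
d₂ = d₁ − σ√T = 0.3521 − 0.1501 = 0.2020 ⇒ 0.20
exp(−rT) = exp(−0.032·0.08333) = 0.9973
P = 126·0.9973·N(-0.20) − 131·N(-0.35) = 126·0.9973·0.4207 − 131·0.3632 = 52.8651 − 47.5792 = 5.2859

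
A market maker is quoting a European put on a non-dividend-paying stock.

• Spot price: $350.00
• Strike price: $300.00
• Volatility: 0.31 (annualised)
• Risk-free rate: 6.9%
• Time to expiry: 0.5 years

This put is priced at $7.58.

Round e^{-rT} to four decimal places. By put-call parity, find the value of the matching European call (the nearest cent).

exp(−rT) = exp(−0.069·0.5) = 0.9661
Put-call parity: C − P = S − K·e^(−rT) = 350 − 300·0.9661 = 350 − 289.8300 = 60.1700
C = P + (C − P) = 7.58 + (60.1700) = 67.7500

$67.75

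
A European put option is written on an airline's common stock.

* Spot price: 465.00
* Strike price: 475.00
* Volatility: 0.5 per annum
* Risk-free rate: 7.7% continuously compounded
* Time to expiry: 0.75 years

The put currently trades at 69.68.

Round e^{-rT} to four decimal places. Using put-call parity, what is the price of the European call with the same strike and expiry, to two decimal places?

e^(−rT) = e^(−0.077·0.75) = 0.9439
Put-call parity: C − P = S − K·e^(−rT) = 465 − 475·0.9439 = 465 − 448.3525 = 16.6475
C = P + (C − P) = 69.68 + (16.6475) = 86.3275

86.33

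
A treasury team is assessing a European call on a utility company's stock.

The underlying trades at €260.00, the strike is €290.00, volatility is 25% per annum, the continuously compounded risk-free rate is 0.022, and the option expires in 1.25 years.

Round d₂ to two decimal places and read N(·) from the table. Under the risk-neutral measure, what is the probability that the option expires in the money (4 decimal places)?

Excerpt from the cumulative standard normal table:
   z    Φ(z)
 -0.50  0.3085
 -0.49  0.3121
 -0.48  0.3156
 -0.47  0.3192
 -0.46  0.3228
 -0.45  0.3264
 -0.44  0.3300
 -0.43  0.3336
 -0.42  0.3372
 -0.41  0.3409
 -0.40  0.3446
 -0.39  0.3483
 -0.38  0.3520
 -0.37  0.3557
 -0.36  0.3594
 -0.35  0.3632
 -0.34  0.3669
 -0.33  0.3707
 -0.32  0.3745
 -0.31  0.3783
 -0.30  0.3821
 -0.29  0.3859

0.3336

T = 1.25;  σ√T = 0.2795
d₁ = [ln(260/290) + (0.022 + ½·0.25²)·1.25] / (σ√T) = (-0.1092 + 0.0666) / 0.2795 = -0.1525 which rounds to -0.15
d₂ = -0.1525 − 0.2795 = -0.4321 which rounds to -0.43
Risk-neutral Pr[S_T > K] = N(d₂) = N(-0.43) = 0.3336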